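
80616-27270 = 53346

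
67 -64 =3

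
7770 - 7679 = 91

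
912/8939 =912/8939 = 0.10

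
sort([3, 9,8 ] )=[ 3, 8, 9 ] 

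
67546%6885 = 5581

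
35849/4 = 8962 + 1/4 = 8962.25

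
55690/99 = 562 + 52/99 = 562.53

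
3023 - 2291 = 732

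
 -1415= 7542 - 8957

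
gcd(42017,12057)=1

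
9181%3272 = 2637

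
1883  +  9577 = 11460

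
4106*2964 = 12170184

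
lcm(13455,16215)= 632385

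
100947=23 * 4389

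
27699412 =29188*949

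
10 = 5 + 5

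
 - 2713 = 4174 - 6887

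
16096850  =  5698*2825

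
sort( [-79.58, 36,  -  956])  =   [  -  956 , - 79.58,36 ]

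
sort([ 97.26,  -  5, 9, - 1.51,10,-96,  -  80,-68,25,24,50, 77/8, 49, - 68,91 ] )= [ - 96, - 80, -68,  -  68, - 5, - 1.51,9,  77/8, 10,24,25,49 , 50,91,97.26] 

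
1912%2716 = 1912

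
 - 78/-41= 78/41=1.90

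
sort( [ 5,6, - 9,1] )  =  [-9, 1,5, 6 ]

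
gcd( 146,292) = 146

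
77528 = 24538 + 52990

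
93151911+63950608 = 157102519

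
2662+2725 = 5387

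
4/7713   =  4/7713 = 0.00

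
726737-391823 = 334914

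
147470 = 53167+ 94303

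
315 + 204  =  519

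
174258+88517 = 262775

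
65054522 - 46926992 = 18127530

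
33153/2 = 16576  +  1/2 =16576.50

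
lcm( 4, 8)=8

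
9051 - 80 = 8971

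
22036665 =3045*7237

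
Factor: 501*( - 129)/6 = -2^(-1)*3^1*43^1 *167^1=-21543/2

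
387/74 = 5 + 17/74 = 5.23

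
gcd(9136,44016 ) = 16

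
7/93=7/93 = 0.08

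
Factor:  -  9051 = -3^1*7^1*431^1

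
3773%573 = 335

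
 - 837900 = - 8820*95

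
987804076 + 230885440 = 1218689516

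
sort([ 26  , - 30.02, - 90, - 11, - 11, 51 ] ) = [ - 90,  -  30.02, - 11,-11,  26,51]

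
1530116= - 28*(  -  54647)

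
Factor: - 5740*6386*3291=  - 2^3 * 3^1  *5^1*7^1 *31^1*41^1*103^1*1097^1 = - 120633711240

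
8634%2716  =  486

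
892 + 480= 1372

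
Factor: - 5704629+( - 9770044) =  - 15474673  =  - 31^1 *499183^1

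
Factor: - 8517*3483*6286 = - 186472373346 = -2^1 * 3^5*7^1*17^1 *43^1 * 167^1*449^1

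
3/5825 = 3/5825=0.00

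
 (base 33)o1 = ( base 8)1431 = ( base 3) 1002101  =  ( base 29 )ra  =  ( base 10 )793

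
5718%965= 893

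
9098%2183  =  366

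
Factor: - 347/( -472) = 2^( - 3)*59^(-1)*347^1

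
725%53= 36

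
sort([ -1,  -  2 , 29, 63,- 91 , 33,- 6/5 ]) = [-91, - 2 , - 6/5,-1,29,33, 63]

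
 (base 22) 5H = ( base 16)7F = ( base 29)4B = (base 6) 331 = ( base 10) 127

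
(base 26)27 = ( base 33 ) 1q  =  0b111011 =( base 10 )59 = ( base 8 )73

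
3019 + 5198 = 8217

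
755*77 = 58135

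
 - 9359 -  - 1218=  - 8141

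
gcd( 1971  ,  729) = 27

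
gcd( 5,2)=1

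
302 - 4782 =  - 4480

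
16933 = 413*41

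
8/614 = 4/307 = 0.01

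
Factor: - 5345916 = -2^2*3^1*19^1*23447^1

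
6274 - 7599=  -  1325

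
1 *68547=68547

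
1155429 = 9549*121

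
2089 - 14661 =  - 12572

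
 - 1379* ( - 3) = 4137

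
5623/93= 5623/93 = 60.46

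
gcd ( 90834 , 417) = 3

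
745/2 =745/2 = 372.50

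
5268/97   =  54 + 30/97= 54.31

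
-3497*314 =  - 1098058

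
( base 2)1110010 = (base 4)1302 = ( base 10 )114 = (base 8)162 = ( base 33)3F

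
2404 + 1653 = 4057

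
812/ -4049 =-812/4049 = -0.20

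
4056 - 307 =3749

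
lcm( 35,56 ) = 280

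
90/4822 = 45/2411= 0.02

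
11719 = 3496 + 8223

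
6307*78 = 491946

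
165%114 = 51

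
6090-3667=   2423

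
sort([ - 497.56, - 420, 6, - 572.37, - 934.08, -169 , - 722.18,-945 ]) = [ - 945, - 934.08, - 722.18, - 572.37, - 497.56, - 420, - 169,6]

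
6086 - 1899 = 4187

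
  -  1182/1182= -1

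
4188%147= 72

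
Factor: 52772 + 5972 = 2^3*7^1*1049^1 = 58744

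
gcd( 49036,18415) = 1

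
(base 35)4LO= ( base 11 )4285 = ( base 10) 5659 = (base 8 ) 13033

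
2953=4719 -1766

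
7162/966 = 3581/483 = 7.41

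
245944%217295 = 28649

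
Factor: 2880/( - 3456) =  - 2^ ( - 1)*3^( - 1)*5^1 = - 5/6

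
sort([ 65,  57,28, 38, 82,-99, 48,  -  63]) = [-99, - 63, 28, 38, 48, 57, 65 , 82] 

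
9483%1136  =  395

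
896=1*896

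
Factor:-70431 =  - 3^1*17^1*1381^1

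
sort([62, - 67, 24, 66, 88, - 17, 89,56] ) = [ - 67,  -  17, 24, 56 , 62, 66, 88,89 ]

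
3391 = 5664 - 2273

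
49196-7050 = 42146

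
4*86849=347396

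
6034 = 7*862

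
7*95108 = 665756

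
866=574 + 292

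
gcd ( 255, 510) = 255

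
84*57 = 4788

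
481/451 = 481/451 = 1.07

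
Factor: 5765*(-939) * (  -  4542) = 2^1*3^2*5^1 * 313^1*  757^1*1153^1 = 24587367570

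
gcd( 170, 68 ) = 34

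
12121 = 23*527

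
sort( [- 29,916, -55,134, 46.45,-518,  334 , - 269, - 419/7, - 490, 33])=[-518,-490,-269,-419/7,-55, - 29, 33,46.45,134, 334, 916]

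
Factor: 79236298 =2^1*39618149^1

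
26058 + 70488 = 96546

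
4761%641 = 274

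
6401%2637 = 1127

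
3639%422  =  263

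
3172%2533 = 639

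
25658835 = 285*90031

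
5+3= 8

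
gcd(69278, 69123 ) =1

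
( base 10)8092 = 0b1111110011100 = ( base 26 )BP6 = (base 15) 25e7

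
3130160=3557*880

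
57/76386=19/25462= 0.00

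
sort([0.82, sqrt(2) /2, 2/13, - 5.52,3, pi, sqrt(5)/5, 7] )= [-5.52, 2/13,sqrt(5 )/5,sqrt(2)/2,0.82, 3, pi,7 ] 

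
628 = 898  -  270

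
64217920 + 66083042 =130300962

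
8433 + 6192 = 14625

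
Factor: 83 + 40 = 3^1*41^1  =  123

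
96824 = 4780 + 92044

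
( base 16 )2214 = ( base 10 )8724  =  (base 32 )8GK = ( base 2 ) 10001000010100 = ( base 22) i0c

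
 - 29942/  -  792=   37  +  29/36=37.81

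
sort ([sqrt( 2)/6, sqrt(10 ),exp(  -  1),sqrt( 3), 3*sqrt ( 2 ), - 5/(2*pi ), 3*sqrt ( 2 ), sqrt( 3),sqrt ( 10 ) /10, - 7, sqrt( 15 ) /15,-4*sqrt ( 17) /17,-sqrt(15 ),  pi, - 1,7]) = [ - 7, - sqrt(  15),-1,-4 *sqrt ( 17 ) /17,-5/ ( 2*pi ),  sqrt(2 ) /6, sqrt(15) /15,sqrt(10) /10, exp (  -  1 ),sqrt( 3),sqrt(3 ), pi, sqrt( 10), 3*sqrt(2),3*sqrt(2) , 7]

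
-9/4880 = - 9/4880  =  - 0.00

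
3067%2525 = 542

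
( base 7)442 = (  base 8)342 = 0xE2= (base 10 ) 226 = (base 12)16a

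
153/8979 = 51/2993 =0.02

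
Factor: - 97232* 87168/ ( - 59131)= 2^11*3^1*29^( - 1)*59^1 * 103^1*227^1*2039^( -1 )   =  8475518976/59131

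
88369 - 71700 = 16669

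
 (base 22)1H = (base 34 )15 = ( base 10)39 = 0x27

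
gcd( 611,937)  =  1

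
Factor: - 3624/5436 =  - 2^1 * 3^ (  -  1) = - 2/3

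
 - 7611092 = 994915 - 8606007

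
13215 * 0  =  0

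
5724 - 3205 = 2519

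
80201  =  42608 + 37593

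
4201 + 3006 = 7207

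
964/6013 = 964/6013 = 0.16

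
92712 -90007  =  2705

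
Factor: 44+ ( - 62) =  -18 = - 2^1 * 3^2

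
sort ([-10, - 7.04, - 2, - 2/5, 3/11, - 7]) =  [ - 10, - 7.04, -7, - 2, - 2/5,3/11] 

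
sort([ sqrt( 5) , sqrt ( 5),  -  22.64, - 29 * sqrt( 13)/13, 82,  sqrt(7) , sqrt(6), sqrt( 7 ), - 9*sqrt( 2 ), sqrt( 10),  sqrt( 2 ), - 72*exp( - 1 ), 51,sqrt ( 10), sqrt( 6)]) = [ - 72*exp( - 1 ),- 22.64,-9*sqrt( 2), - 29 * sqrt ( 13 ) /13, sqrt(2 ), sqrt( 5),sqrt( 5),sqrt( 6), sqrt(6), sqrt( 7),sqrt ( 7) , sqrt( 10), sqrt( 10) , 51,82] 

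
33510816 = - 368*( - 91062)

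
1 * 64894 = 64894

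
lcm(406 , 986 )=6902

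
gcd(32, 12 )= 4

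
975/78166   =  975/78166  =  0.01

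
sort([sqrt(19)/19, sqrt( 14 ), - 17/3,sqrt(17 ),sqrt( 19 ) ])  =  [ - 17/3  ,  sqrt(19)/19,sqrt(14 ),  sqrt( 17),sqrt (19) ]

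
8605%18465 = 8605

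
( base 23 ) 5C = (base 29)4b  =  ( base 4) 1333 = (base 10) 127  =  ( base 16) 7f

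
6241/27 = 231+4/27 = 231.15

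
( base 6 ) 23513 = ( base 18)aa9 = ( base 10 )3429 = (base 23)6B2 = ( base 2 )110101100101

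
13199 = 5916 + 7283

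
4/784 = 1/196 = 0.01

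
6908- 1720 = 5188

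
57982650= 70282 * 825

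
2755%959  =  837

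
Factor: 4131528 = 2^3*3^1*172147^1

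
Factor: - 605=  - 5^1*11^2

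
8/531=8/531  =  0.02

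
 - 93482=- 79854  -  13628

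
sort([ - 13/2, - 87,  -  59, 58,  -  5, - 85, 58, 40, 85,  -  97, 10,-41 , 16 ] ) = [  -  97, - 87, - 85,  -  59,-41,- 13/2, - 5, 10, 16,40,58,58, 85]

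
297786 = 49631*6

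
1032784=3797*272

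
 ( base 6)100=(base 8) 44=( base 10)36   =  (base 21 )1f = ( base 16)24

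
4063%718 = 473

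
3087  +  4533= 7620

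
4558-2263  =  2295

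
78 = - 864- - 942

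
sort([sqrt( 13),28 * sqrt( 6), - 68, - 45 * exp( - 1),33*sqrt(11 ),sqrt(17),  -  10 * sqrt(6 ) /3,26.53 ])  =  [ - 68, - 45 * exp(  -  1), - 10*sqrt(6 )/3,sqrt( 13), sqrt( 17 ),26.53,28 * sqrt(6 ),33 * sqrt(11 )] 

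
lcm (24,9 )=72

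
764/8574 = 382/4287 = 0.09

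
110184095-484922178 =-374738083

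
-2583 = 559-3142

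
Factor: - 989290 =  - 2^1 * 5^1 * 98929^1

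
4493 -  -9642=14135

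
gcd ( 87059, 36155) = 7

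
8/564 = 2/141=0.01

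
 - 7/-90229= 7/90229 = 0.00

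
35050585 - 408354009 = -373303424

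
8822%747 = 605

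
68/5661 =4/333 =0.01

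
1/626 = 1/626 = 0.00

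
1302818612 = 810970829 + 491847783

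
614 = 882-268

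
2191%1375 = 816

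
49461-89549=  - 40088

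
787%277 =233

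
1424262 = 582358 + 841904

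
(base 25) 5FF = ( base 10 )3515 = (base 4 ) 312323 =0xdbb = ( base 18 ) af5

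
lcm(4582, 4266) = 123714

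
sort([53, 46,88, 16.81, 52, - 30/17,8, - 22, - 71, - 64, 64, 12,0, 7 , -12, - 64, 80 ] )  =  [ - 71, - 64, - 64, - 22, - 12,- 30/17, 0,7,8, 12, 16.81, 46, 52,  53, 64, 80, 88 ] 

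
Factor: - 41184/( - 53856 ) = 13/17 = 13^1*17^( - 1 ) 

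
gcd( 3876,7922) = 34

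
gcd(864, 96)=96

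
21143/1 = 21143= 21143.00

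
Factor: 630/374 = 315/187 = 3^2*5^1*7^1*11^(-1)*17^ (-1 )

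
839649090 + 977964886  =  1817613976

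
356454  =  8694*41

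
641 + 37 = 678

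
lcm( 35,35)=35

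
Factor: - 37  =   - 37^1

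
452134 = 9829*46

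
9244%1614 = 1174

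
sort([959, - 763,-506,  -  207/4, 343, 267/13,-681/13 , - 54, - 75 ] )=[ - 763,-506, - 75,-54, - 681/13, - 207/4, 267/13, 343,959] 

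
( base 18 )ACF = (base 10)3471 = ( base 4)312033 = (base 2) 110110001111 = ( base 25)5DL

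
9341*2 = 18682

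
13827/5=13827/5 = 2765.40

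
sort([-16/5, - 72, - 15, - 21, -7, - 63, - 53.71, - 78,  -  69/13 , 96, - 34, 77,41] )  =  [ - 78, - 72,-63,  -  53.71, - 34,- 21, - 15 ,-7, - 69/13, - 16/5,41,77,96] 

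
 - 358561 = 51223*( -7 ) 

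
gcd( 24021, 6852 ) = 3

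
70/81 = 70/81 = 0.86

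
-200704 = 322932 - 523636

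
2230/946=1115/473 = 2.36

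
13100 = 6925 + 6175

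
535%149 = 88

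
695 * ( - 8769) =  - 6094455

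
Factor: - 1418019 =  - 3^1*23^1*20551^1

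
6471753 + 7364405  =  13836158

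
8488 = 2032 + 6456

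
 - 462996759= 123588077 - 586584836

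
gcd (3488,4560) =16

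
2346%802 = 742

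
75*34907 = 2618025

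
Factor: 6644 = 2^2*11^1 * 151^1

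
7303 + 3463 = 10766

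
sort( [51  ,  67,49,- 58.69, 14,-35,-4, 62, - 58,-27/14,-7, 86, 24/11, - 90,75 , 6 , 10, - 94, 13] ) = [ - 94, - 90, -58.69, - 58, - 35, - 7, - 4, - 27/14, 24/11, 6,10,13, 14, 49, 51, 62, 67,75,86] 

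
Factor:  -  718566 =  - 2^1 * 3^1 *23^1*41^1*127^1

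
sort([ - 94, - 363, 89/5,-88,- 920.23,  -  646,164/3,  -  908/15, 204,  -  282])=[ - 920.23, -646, - 363, - 282, -94, - 88,-908/15, 89/5, 164/3, 204]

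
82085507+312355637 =394441144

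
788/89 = 788/89 = 8.85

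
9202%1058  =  738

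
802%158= 12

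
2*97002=194004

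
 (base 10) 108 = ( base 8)154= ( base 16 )6c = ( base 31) 3f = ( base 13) 84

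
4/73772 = 1/18443 = 0.00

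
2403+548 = 2951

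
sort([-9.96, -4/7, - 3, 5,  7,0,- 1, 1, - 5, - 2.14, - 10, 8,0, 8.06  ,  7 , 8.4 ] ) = [ - 10, - 9.96, - 5 , - 3,-2.14, -1, - 4/7, 0,0,1,5 , 7,  7, 8,8.06, 8.4 ]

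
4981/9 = 4981/9 = 553.44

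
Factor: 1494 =2^1*3^2*83^1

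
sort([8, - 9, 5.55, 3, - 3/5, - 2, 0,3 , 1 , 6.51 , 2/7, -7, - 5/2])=[-9, - 7, - 5/2,-2, - 3/5,0,  2/7,1, 3 , 3,5.55, 6.51,8]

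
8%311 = 8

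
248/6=124/3= 41.33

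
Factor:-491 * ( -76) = 2^2 * 19^1 *491^1 = 37316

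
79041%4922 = 289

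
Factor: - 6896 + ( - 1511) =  - 7^1*1201^1= - 8407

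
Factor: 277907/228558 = 2^ (-1) * 3^ ( - 1)*7^1 * 11^( - 1 ) * 29^1*37^2 * 3463^( - 1 ) 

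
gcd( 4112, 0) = 4112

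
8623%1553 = 858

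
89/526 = 89/526 = 0.17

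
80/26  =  3 + 1/13 = 3.08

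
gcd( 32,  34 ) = 2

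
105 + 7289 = 7394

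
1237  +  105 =1342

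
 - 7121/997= - 8 + 855/997 =-7.14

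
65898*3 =197694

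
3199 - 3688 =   -  489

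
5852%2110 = 1632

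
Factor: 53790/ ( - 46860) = - 2^( - 1) * 71^ ( - 1)*163^1 =- 163/142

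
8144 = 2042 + 6102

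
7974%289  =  171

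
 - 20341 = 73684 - 94025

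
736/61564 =184/15391=0.01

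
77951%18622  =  3463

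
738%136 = 58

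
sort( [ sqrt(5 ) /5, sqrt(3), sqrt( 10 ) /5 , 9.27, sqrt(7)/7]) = [sqrt (7 ) /7, sqrt(5)/5, sqrt( 10)/5, sqrt( 3 ),9.27]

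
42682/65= 656 + 42/65 = 656.65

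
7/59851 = 7/59851 = 0.00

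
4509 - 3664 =845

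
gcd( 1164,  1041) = 3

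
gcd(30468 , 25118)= 2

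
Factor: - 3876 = -2^2 *3^1*17^1 * 19^1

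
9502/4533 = 9502/4533 =2.10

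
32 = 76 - 44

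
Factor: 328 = 2^3 * 41^1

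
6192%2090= 2012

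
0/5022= 0 = 0.00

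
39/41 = 39/41 = 0.95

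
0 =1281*0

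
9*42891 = 386019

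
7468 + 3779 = 11247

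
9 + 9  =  18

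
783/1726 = 783/1726 = 0.45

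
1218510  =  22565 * 54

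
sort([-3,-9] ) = [ - 9, - 3] 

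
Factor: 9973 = 9973^1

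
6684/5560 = 1+281/1390= 1.20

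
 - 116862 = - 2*58431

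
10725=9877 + 848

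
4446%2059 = 328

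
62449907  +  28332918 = 90782825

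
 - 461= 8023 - 8484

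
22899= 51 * 449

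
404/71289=404/71289 = 0.01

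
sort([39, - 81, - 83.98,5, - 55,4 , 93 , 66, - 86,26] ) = [ - 86, - 83.98, - 81, - 55, 4, 5 , 26, 39, 66, 93 ] 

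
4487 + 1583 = 6070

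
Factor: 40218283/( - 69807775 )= -5^ ( - 2)*7^1*23^2*10861^1*2792311^( - 1 )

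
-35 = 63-98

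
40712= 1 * 40712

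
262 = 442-180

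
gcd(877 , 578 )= 1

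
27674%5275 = 1299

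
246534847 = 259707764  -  13172917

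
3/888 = 1/296 = 0.00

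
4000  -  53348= - 49348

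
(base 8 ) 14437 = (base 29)7IM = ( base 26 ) 9d9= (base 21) EC5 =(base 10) 6431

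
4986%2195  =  596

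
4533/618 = 7+69/206  =  7.33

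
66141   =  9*7349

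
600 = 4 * 150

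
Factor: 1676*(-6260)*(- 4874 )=2^5*5^1*313^1*419^1*2437^1 = 51136838240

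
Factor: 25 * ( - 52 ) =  - 1300 = - 2^2 * 5^2 * 13^1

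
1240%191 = 94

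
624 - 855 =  - 231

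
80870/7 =80870/7  =  11552.86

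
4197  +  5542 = 9739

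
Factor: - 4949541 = - 3^2*549949^1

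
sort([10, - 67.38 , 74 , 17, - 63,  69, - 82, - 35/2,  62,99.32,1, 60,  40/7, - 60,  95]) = [ - 82, - 67.38, - 63, -60, - 35/2, 1,40/7,10,  17,  60,62,69,74,  95,99.32]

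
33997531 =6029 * 5639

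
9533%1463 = 755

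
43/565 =43/565 = 0.08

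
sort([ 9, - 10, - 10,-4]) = [ - 10, - 10,- 4,9]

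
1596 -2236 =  - 640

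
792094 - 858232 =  - 66138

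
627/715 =57/65 = 0.88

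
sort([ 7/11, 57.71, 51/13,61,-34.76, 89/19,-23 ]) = [ - 34.76, - 23, 7/11, 51/13 , 89/19,57.71,61] 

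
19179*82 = 1572678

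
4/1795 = 4/1795 = 0.00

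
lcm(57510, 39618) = 1782810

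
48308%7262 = 4736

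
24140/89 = 24140/89 = 271.24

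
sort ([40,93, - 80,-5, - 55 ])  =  [ - 80, - 55, - 5,40,93]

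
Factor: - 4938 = - 2^1*3^1 * 823^1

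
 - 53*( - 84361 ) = 4471133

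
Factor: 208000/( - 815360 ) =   -  25/98 = - 2^ ( - 1)*5^2* 7^ (-2)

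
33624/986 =16812/493= 34.10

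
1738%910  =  828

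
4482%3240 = 1242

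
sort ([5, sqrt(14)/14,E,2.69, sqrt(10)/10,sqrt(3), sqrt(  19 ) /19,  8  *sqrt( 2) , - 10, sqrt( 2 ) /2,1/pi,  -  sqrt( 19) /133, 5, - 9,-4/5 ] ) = [ - 10, - 9, - 4/5, - sqrt( 19 )/133, sqrt (19)/19, sqrt ( 14)/14,  sqrt( 10)/10, 1/pi, sqrt(2)/2,sqrt(3), 2.69, E,5, 5,8 * sqrt ( 2) ]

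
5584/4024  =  698/503 = 1.39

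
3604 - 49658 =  - 46054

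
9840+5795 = 15635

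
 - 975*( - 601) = 585975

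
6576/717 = 2192/239 =9.17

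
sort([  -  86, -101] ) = [-101, -86]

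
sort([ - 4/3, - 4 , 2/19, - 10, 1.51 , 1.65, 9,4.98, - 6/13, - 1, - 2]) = [ - 10, - 4, - 2,- 4/3,-1, - 6/13, 2/19,  1.51, 1.65, 4.98, 9] 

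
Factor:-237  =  -3^1*79^1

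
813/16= 50 + 13/16 = 50.81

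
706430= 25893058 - 25186628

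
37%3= 1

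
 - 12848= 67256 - 80104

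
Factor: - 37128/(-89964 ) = 26/63 = 2^1*3^(-2)*7^( - 1)*13^1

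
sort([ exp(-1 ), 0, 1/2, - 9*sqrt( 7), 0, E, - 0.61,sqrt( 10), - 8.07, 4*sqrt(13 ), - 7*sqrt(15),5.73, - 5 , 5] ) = [ - 7* sqrt(15) , - 9 * sqrt(7), - 8.07, - 5, - 0.61, 0, 0,exp(-1) , 1/2, E,sqrt( 10),5, 5.73, 4 * sqrt( 13)] 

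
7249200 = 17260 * 420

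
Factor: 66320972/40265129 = 2^2*17^( - 1) * 421^1*39383^1*2368537^(-1 ) 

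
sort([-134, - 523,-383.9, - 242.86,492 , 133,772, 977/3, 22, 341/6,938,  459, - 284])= [ - 523, - 383.9 , - 284, -242.86 , - 134,22,341/6,133, 977/3,  459,  492,772,938 ]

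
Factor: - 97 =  - 97^1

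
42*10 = 420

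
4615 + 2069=6684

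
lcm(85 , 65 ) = 1105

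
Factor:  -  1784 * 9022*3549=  -2^4* 3^1 * 7^1*13^3*223^1 * 347^1 = - 57122035152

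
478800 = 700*684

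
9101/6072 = 1 + 3029/6072 = 1.50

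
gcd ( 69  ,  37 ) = 1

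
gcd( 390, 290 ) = 10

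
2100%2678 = 2100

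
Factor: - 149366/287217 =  - 454/873 = - 2^1*3^( -2)*97^(-1) * 227^1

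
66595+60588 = 127183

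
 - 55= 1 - 56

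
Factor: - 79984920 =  - 2^3 * 3^1*5^1 * 666541^1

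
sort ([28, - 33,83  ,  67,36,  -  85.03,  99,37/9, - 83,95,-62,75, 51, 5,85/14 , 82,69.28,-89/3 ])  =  [-85.03, - 83, - 62, -33,-89/3,37/9, 5,85/14,28, 36,51, 67,69.28,75,82, 83, 95, 99]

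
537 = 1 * 537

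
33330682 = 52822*631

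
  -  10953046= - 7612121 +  - 3340925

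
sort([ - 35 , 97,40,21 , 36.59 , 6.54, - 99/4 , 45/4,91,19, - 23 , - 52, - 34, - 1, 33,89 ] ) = [ - 52,  -  35, - 34, - 99/4, - 23,- 1, 6.54, 45/4,19, 21,33,36.59 , 40, 89, 91, 97] 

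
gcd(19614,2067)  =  3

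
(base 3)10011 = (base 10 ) 85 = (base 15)5a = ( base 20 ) 45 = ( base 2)1010101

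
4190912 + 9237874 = 13428786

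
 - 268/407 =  - 1 + 139/407 = - 0.66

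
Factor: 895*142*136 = 17284240 = 2^4*5^1  *17^1*71^1 * 179^1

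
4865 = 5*973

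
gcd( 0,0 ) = 0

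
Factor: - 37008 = - 2^4*3^2 * 257^1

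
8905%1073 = 321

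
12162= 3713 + 8449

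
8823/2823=3+118/941 = 3.13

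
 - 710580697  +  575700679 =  - 134880018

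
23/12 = 1 + 11/12=1.92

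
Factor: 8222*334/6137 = 2746148/6137 = 2^2 * 17^ ( - 1)*19^( - 2)*167^1*4111^1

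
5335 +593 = 5928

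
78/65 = 6/5  =  1.20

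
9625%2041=1461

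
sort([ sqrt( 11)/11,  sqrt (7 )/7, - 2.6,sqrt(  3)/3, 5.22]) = [ - 2.6, sqrt( 11 ) /11 , sqrt( 7 ) /7, sqrt( 3 )/3, 5.22 ] 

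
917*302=276934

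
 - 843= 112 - 955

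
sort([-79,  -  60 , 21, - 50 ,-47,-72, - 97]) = [-97, - 79, - 72,-60 ,- 50,-47,21 ]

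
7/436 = 7/436 = 0.02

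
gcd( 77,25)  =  1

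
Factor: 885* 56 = 2^3*3^1*5^1*7^1*59^1= 49560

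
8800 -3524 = 5276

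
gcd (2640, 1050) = 30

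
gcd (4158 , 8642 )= 2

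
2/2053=2/2053 = 0.00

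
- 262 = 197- 459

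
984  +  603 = 1587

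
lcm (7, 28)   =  28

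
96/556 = 24/139 =0.17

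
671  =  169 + 502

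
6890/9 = 6890/9 = 765.56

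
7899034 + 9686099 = 17585133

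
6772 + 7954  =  14726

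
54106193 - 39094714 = 15011479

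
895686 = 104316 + 791370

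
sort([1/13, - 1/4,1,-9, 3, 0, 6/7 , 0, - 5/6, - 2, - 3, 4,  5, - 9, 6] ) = [ - 9, - 9, - 3, - 2, - 5/6, -1/4, 0, 0,  1/13,  6/7,1, 3 , 4, 5 , 6]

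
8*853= 6824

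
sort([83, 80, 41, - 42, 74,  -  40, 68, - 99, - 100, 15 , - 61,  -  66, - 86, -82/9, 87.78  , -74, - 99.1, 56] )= [ - 100, - 99.1,-99,-86, - 74, - 66,- 61, - 42, - 40,-82/9 , 15,41,56, 68, 74, 80,  83, 87.78 ] 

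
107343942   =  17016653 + 90327289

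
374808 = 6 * 62468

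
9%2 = 1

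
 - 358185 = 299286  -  657471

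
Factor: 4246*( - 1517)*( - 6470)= 2^2 * 5^1*11^1 * 37^1*41^1*193^1*647^1=41674447540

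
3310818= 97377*34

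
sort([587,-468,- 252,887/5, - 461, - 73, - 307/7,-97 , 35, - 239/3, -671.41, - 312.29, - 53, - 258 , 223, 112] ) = [ - 671.41, -468, - 461, - 312.29,-258, - 252, - 97, - 239/3 , - 73, - 53, - 307/7,35, 112,887/5, 223, 587]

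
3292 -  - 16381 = 19673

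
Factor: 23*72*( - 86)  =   - 2^4 * 3^2*23^1*43^1 = - 142416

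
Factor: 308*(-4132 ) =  - 2^4 * 7^1*11^1*1033^1 = -1272656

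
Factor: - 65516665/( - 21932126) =2^( - 1) * 5^1*2963^ ( - 1 ) * 3701^( - 1 )* 13103333^1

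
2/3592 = 1/1796 = 0.00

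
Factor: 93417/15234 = 31139/5078=2^( - 1)*2539^( - 1)*31139^1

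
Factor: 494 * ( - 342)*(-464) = 2^6* 3^2 *13^1*19^2*29^1= 78391872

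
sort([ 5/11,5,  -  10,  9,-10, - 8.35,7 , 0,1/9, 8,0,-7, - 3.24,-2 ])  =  [ - 10, - 10, - 8.35,-7,  -  3.24, - 2, 0, 0,1/9,5/11,5,  7, 8,9]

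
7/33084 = 7/33084=0.00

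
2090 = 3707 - 1617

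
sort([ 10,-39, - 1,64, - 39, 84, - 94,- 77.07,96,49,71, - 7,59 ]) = [ - 94,-77.07,- 39, - 39, - 7, - 1,10, 49,59,64, 71,84,96] 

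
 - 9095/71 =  - 129+64/71 =- 128.10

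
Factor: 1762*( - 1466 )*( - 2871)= 2^2*3^2*11^1* 29^1*733^1*881^1 =7416057132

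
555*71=39405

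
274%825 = 274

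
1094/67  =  1094/67 = 16.33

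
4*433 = 1732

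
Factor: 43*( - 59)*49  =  -124313= - 7^2*43^1*59^1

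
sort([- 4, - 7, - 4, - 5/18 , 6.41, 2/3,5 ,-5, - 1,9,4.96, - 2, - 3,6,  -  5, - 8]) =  [ - 8, - 7,  -  5,-5,-4,  -  4, - 3, - 2, - 1, - 5/18,2/3,4.96, 5, 6,6.41,  9 ]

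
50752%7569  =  5338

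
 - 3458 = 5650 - 9108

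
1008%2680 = 1008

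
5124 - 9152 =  - 4028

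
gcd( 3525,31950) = 75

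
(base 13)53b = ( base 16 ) 37f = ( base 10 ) 895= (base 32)RV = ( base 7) 2416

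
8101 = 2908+5193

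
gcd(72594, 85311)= 9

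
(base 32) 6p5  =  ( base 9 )10471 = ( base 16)1b25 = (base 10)6949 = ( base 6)52101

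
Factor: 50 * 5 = 250 = 2^1 * 5^3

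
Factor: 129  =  3^1*43^1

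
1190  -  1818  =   - 628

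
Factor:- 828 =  - 2^2*3^2*23^1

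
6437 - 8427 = - 1990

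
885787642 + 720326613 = 1606114255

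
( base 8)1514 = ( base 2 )1101001100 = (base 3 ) 1011021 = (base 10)844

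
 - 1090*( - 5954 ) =6489860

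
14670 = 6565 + 8105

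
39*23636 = 921804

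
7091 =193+6898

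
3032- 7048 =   -  4016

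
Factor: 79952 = 2^4 * 19^1*263^1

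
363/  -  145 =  - 3 + 72/145 =- 2.50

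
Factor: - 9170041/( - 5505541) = 73^1*125617^1 * 5505541^( - 1)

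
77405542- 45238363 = 32167179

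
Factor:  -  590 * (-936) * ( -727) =- 401478480 = - 2^4*3^2 * 5^1*13^1*59^1 *727^1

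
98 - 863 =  -765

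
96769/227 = 96769/227 = 426.30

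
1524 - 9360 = -7836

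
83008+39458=122466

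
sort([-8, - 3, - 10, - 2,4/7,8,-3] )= [ - 10, - 8, - 3 ,-3,-2, 4/7,8 ] 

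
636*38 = 24168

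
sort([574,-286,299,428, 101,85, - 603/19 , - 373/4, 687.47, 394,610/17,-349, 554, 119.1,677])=[ - 349 , - 286, -373/4, - 603/19,610/17,85,101,119.1, 299, 394,428 , 554, 574, 677, 687.47]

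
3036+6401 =9437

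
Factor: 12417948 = 2^2 * 3^4*38327^1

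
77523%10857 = 1524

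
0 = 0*972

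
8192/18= 4096/9   =  455.11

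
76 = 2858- 2782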